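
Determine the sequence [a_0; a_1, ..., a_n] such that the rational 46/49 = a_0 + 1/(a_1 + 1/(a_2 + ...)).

[0; 1, 15, 3]

Run the Euclidean algorithm on 46 and 49; the successive quotients are the partial quotients a_0, a_1, ... (each step inverts the fractional part left over by the previous one):
  46 = 0*49 + 46, so a_0 = 0.
  49 = 1*46 + 3, so a_1 = 1.
  46 = 15*3 + 1, so a_2 = 15.
  3 = 3*1 + 0, so a_3 = 3.
The remainder reaches 0 after 4 divisions, so the expansion has 4 partial quotients, read off in order.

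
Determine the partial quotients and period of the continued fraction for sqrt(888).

[29; (1, 3, 1, 58)]

Write x_i = (sqrt(888) + m_i)/d_i with (m_0, d_0) = (0, 1). a_0 = floor(sqrt(888)) = 29, since 29^2 = 841 <= 888 < 900 = 30^2.
Iterate m_{i+1} = d_i*a_i - m_i, d_{i+1} = (888 - m_{i+1}^2)/d_i, a_{i+1} = floor((a_0 + m_{i+1})/d_{i+1}):
  m_1 = 1*29 - 0 = 29, d_1 = (888 - 29^2)/1 = 47/1 = 47, a_1 = floor((29 + 29)/47) = 1.
  m_2 = 47*1 - 29 = 18, d_2 = (888 - 18^2)/47 = 564/47 = 12, a_2 = floor((29 + 18)/12) = 3.
  m_3 = 12*3 - 18 = 18, d_3 = (888 - 18^2)/12 = 564/12 = 47, a_3 = floor((29 + 18)/47) = 1.
  m_4 = 47*1 - 18 = 29, d_4 = (888 - 29^2)/47 = 47/47 = 1, a_4 = floor((29 + 29)/1) = 58.
  m_5 = 1*58 - 29 = 29, d_5 = (888 - 29^2)/1 = 47/1 = 47: (m_5, d_5) = (m_1, d_1) = (29, 47), so from here the quotients repeat a_1, ..., a_4; the period length is 4.
Hence the expansion of sqrt(888) is a_0 = 29 followed by the repeating block 1, 3, 1, 58 (period 4).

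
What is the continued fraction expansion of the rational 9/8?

[1; 8]

Run the Euclidean algorithm on 9 and 8; the successive quotients are the partial quotients a_0, a_1, ... (each step inverts the fractional part left over by the previous one):
  9 = 1*8 + 1, so a_0 = 1.
  8 = 8*1 + 0, so a_1 = 8.
The remainder reaches 0 after 2 divisions, so the expansion has 2 partial quotients, read off in order.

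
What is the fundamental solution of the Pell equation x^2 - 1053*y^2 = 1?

First expand sqrt(1053) as a continued fraction. With x_i = (sqrt(1053) + m_i)/d_i and (m_0, d_0) = (0, 1): a_0 = floor(sqrt(1053)) = 32, since 32^2 = 1024 <= 1053 < 1089 = 33^2.
Iterate m_{i+1} = d_i*a_i - m_i, d_{i+1} = (1053 - m_{i+1}^2)/d_i, a_{i+1} = floor((a_0 + m_{i+1})/d_{i+1}):
  m_1 = 1*32 - 0 = 32, d_1 = (1053 - 32^2)/1 = 29/1 = 29, a_1 = floor((32 + 32)/29) = 2.
  m_2 = 29*2 - 32 = 26, d_2 = (1053 - 26^2)/29 = 377/29 = 13, a_2 = floor((32 + 26)/13) = 4.
  m_3 = 13*4 - 26 = 26, d_3 = (1053 - 26^2)/13 = 377/13 = 29, a_3 = floor((32 + 26)/29) = 2.
  m_4 = 29*2 - 26 = 32, d_4 = (1053 - 32^2)/29 = 29/29 = 1, a_4 = floor((32 + 32)/1) = 64.
  m_5 = 1*64 - 32 = 32, d_5 = (1053 - 32^2)/1 = 29/1 = 29: (m_5, d_5) = (m_1, d_1) = (32, 29), so from here the quotients repeat a_1, ..., a_4; the period length is 4.
So sqrt(1053) = [32; (2, 4, 2, 64)] with period length k = 4.
k is even, so the fundamental solution of x^2 - 1053y^2 = 1 is (p_{k-1}, q_{k-1}) = (p_3, q_3); compute convergents through index 3.
Convergents (p_i = a_i*p_{i-1} + p_{i-2}, q_i = a_i*q_{i-1} + q_{i-2} with p_{-2}=0, p_{-1}=1, q_{-2}=1, q_{-1}=0):
  i=0: a_0=32, p_0 = 32*1 + 0 = 32, q_0 = 32*0 + 1 = 1.
  i=1: a_1=2, p_1 = 2*32 + 1 = 65, q_1 = 2*1 + 0 = 2.
  i=2: a_2=4, p_2 = 4*65 + 32 = 292, q_2 = 4*2 + 1 = 9.
  i=3: a_3=2, p_3 = 2*292 + 65 = 649, q_3 = 2*9 + 2 = 20.
Check: 649^2 - 1053*20^2 = 421201 - 421200 = 1, so (x, y) = (649, 20) solves the equation, and by the theorem it is the least positive solution.

(x, y) = (649, 20)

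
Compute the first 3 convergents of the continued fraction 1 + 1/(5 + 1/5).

1/1, 6/5, 31/26

Using the convergent recurrence p_i = a_i*p_{i-1} + p_{i-2}, q_i = a_i*q_{i-1} + q_{i-2} with p_{-2}=0, p_{-1}=1, q_{-2}=1, q_{-1}=0:
  i=0: a_0=1, p_0 = 1*1 + 0 = 1, q_0 = 1*0 + 1 = 1.
  i=1: a_1=5, p_1 = 5*1 + 1 = 6, q_1 = 5*1 + 0 = 5.
  i=2: a_2=5, p_2 = 5*6 + 1 = 31, q_2 = 5*5 + 1 = 26.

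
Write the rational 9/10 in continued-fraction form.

[0; 1, 9]

Run the Euclidean algorithm on 9 and 10; the successive quotients are the partial quotients a_0, a_1, ... (each step inverts the fractional part left over by the previous one):
  9 = 0*10 + 9, so a_0 = 0.
  10 = 1*9 + 1, so a_1 = 1.
  9 = 9*1 + 0, so a_2 = 9.
The remainder reaches 0 after 3 divisions, so the expansion has 3 partial quotients, read off in order.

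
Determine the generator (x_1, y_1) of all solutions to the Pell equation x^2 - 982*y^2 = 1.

(x, y) = (8837, 282)

First expand sqrt(982) as a continued fraction. With x_i = (sqrt(982) + m_i)/d_i and (m_0, d_0) = (0, 1): a_0 = floor(sqrt(982)) = 31, since 31^2 = 961 <= 982 < 1024 = 32^2.
Iterate m_{i+1} = d_i*a_i - m_i, d_{i+1} = (982 - m_{i+1}^2)/d_i, a_{i+1} = floor((a_0 + m_{i+1})/d_{i+1}):
  m_1 = 1*31 - 0 = 31, d_1 = (982 - 31^2)/1 = 21/1 = 21, a_1 = floor((31 + 31)/21) = 2.
  m_2 = 21*2 - 31 = 11, d_2 = (982 - 11^2)/21 = 861/21 = 41, a_2 = floor((31 + 11)/41) = 1.
  m_3 = 41*1 - 11 = 30, d_3 = (982 - 30^2)/41 = 82/41 = 2, a_3 = floor((31 + 30)/2) = 30.
  m_4 = 2*30 - 30 = 30, d_4 = (982 - 30^2)/2 = 82/2 = 41, a_4 = floor((31 + 30)/41) = 1.
  m_5 = 41*1 - 30 = 11, d_5 = (982 - 11^2)/41 = 861/41 = 21, a_5 = floor((31 + 11)/21) = 2.
  m_6 = 21*2 - 11 = 31, d_6 = (982 - 31^2)/21 = 21/21 = 1, a_6 = floor((31 + 31)/1) = 62.
  m_7 = 1*62 - 31 = 31, d_7 = (982 - 31^2)/1 = 21/1 = 21: (m_7, d_7) = (m_1, d_1) = (31, 21), so from here the quotients repeat a_1, ..., a_6; the period length is 6.
So sqrt(982) = [31; (2, 1, 30, 1, 2, 62)] with period length k = 6.
k is even, so the fundamental solution of x^2 - 982y^2 = 1 is (p_{k-1}, q_{k-1}) = (p_5, q_5); compute convergents through index 5.
Convergents (p_i = a_i*p_{i-1} + p_{i-2}, q_i = a_i*q_{i-1} + q_{i-2} with p_{-2}=0, p_{-1}=1, q_{-2}=1, q_{-1}=0):
  i=0: a_0=31, p_0 = 31*1 + 0 = 31, q_0 = 31*0 + 1 = 1.
  i=1: a_1=2, p_1 = 2*31 + 1 = 63, q_1 = 2*1 + 0 = 2.
  i=2: a_2=1, p_2 = 1*63 + 31 = 94, q_2 = 1*2 + 1 = 3.
  i=3: a_3=30, p_3 = 30*94 + 63 = 2883, q_3 = 30*3 + 2 = 92.
  i=4: a_4=1, p_4 = 1*2883 + 94 = 2977, q_4 = 1*92 + 3 = 95.
  i=5: a_5=2, p_5 = 2*2977 + 2883 = 8837, q_5 = 2*95 + 92 = 282.
Check: 8837^2 - 982*282^2 = 78092569 - 78092568 = 1, so (x, y) = (8837, 282) solves the equation, and by the theorem it is the least positive solution.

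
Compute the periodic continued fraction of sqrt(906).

Write x_i = (sqrt(906) + m_i)/d_i with (m_0, d_0) = (0, 1). a_0 = floor(sqrt(906)) = 30, since 30^2 = 900 <= 906 < 961 = 31^2.
Iterate m_{i+1} = d_i*a_i - m_i, d_{i+1} = (906 - m_{i+1}^2)/d_i, a_{i+1} = floor((a_0 + m_{i+1})/d_{i+1}):
  m_1 = 1*30 - 0 = 30, d_1 = (906 - 30^2)/1 = 6/1 = 6, a_1 = floor((30 + 30)/6) = 10.
  m_2 = 6*10 - 30 = 30, d_2 = (906 - 30^2)/6 = 6/6 = 1, a_2 = floor((30 + 30)/1) = 60.
  m_3 = 1*60 - 30 = 30, d_3 = (906 - 30^2)/1 = 6/1 = 6: (m_3, d_3) = (m_1, d_1) = (30, 6), so from here the quotients repeat a_1, a_2; the period length is 2.
Hence the expansion of sqrt(906) is a_0 = 30 followed by the repeating block 10, 60 (period 2).

[30; (10, 60)]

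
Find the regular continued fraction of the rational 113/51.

[2; 4, 1, 1, 1, 3]

Run the Euclidean algorithm on 113 and 51; the successive quotients are the partial quotients a_0, a_1, ... (each step inverts the fractional part left over by the previous one):
  113 = 2*51 + 11, so a_0 = 2.
  51 = 4*11 + 7, so a_1 = 4.
  11 = 1*7 + 4, so a_2 = 1.
  7 = 1*4 + 3, so a_3 = 1.
  4 = 1*3 + 1, so a_4 = 1.
  3 = 3*1 + 0, so a_5 = 3.
The remainder reaches 0 after 6 divisions, so the expansion has 6 partial quotients, read off in order.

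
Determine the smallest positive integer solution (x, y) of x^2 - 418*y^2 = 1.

First expand sqrt(418) as a continued fraction. With x_i = (sqrt(418) + m_i)/d_i and (m_0, d_0) = (0, 1): a_0 = floor(sqrt(418)) = 20, since 20^2 = 400 <= 418 < 441 = 21^2.
Iterate m_{i+1} = d_i*a_i - m_i, d_{i+1} = (418 - m_{i+1}^2)/d_i, a_{i+1} = floor((a_0 + m_{i+1})/d_{i+1}):
  m_1 = 1*20 - 0 = 20, d_1 = (418 - 20^2)/1 = 18/1 = 18, a_1 = floor((20 + 20)/18) = 2.
  m_2 = 18*2 - 20 = 16, d_2 = (418 - 16^2)/18 = 162/18 = 9, a_2 = floor((20 + 16)/9) = 4.
  m_3 = 9*4 - 16 = 20, d_3 = (418 - 20^2)/9 = 18/9 = 2, a_3 = floor((20 + 20)/2) = 20.
  m_4 = 2*20 - 20 = 20, d_4 = (418 - 20^2)/2 = 18/2 = 9, a_4 = floor((20 + 20)/9) = 4.
  m_5 = 9*4 - 20 = 16, d_5 = (418 - 16^2)/9 = 162/9 = 18, a_5 = floor((20 + 16)/18) = 2.
  m_6 = 18*2 - 16 = 20, d_6 = (418 - 20^2)/18 = 18/18 = 1, a_6 = floor((20 + 20)/1) = 40.
  m_7 = 1*40 - 20 = 20, d_7 = (418 - 20^2)/1 = 18/1 = 18: (m_7, d_7) = (m_1, d_1) = (20, 18), so from here the quotients repeat a_1, ..., a_6; the period length is 6.
So sqrt(418) = [20; (2, 4, 20, 4, 2, 40)] with period length k = 6.
k is even, so the fundamental solution of x^2 - 418y^2 = 1 is (p_{k-1}, q_{k-1}) = (p_5, q_5); compute convergents through index 5.
Convergents (p_i = a_i*p_{i-1} + p_{i-2}, q_i = a_i*q_{i-1} + q_{i-2} with p_{-2}=0, p_{-1}=1, q_{-2}=1, q_{-1}=0):
  i=0: a_0=20, p_0 = 20*1 + 0 = 20, q_0 = 20*0 + 1 = 1.
  i=1: a_1=2, p_1 = 2*20 + 1 = 41, q_1 = 2*1 + 0 = 2.
  i=2: a_2=4, p_2 = 4*41 + 20 = 184, q_2 = 4*2 + 1 = 9.
  i=3: a_3=20, p_3 = 20*184 + 41 = 3721, q_3 = 20*9 + 2 = 182.
  i=4: a_4=4, p_4 = 4*3721 + 184 = 15068, q_4 = 4*182 + 9 = 737.
  i=5: a_5=2, p_5 = 2*15068 + 3721 = 33857, q_5 = 2*737 + 182 = 1656.
Check: 33857^2 - 418*1656^2 = 1146296449 - 1146296448 = 1, so (x, y) = (33857, 1656) solves the equation, and by the theorem it is the least positive solution.

(x, y) = (33857, 1656)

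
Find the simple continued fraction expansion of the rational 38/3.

Run the Euclidean algorithm on 38 and 3; the successive quotients are the partial quotients a_0, a_1, ... (each step inverts the fractional part left over by the previous one):
  38 = 12*3 + 2, so a_0 = 12.
  3 = 1*2 + 1, so a_1 = 1.
  2 = 2*1 + 0, so a_2 = 2.
The remainder reaches 0 after 3 divisions, so the expansion has 3 partial quotients, read off in order.

[12; 1, 2]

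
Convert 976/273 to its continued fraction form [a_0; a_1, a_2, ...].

Run the Euclidean algorithm on 976 and 273; the successive quotients are the partial quotients a_0, a_1, ... (each step inverts the fractional part left over by the previous one):
  976 = 3*273 + 157, so a_0 = 3.
  273 = 1*157 + 116, so a_1 = 1.
  157 = 1*116 + 41, so a_2 = 1.
  116 = 2*41 + 34, so a_3 = 2.
  41 = 1*34 + 7, so a_4 = 1.
  34 = 4*7 + 6, so a_5 = 4.
  7 = 1*6 + 1, so a_6 = 1.
  6 = 6*1 + 0, so a_7 = 6.
The remainder reaches 0 after 8 divisions, so the expansion has 8 partial quotients, read off in order.

[3; 1, 1, 2, 1, 4, 1, 6]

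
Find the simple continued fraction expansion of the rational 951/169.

Run the Euclidean algorithm on 951 and 169; the successive quotients are the partial quotients a_0, a_1, ... (each step inverts the fractional part left over by the previous one):
  951 = 5*169 + 106, so a_0 = 5.
  169 = 1*106 + 63, so a_1 = 1.
  106 = 1*63 + 43, so a_2 = 1.
  63 = 1*43 + 20, so a_3 = 1.
  43 = 2*20 + 3, so a_4 = 2.
  20 = 6*3 + 2, so a_5 = 6.
  3 = 1*2 + 1, so a_6 = 1.
  2 = 2*1 + 0, so a_7 = 2.
The remainder reaches 0 after 8 divisions, so the expansion has 8 partial quotients, read off in order.

[5; 1, 1, 1, 2, 6, 1, 2]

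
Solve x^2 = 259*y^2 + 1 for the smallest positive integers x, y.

First expand sqrt(259) as a continued fraction. With x_i = (sqrt(259) + m_i)/d_i and (m_0, d_0) = (0, 1): a_0 = floor(sqrt(259)) = 16, since 16^2 = 256 <= 259 < 289 = 17^2.
Iterate m_{i+1} = d_i*a_i - m_i, d_{i+1} = (259 - m_{i+1}^2)/d_i, a_{i+1} = floor((a_0 + m_{i+1})/d_{i+1}):
  m_1 = 1*16 - 0 = 16, d_1 = (259 - 16^2)/1 = 3/1 = 3, a_1 = floor((16 + 16)/3) = 10.
  m_2 = 3*10 - 16 = 14, d_2 = (259 - 14^2)/3 = 63/3 = 21, a_2 = floor((16 + 14)/21) = 1.
  m_3 = 21*1 - 14 = 7, d_3 = (259 - 7^2)/21 = 210/21 = 10, a_3 = floor((16 + 7)/10) = 2.
  m_4 = 10*2 - 7 = 13, d_4 = (259 - 13^2)/10 = 90/10 = 9, a_4 = floor((16 + 13)/9) = 3.
  m_5 = 9*3 - 13 = 14, d_5 = (259 - 14^2)/9 = 63/9 = 7, a_5 = floor((16 + 14)/7) = 4.
  m_6 = 7*4 - 14 = 14, d_6 = (259 - 14^2)/7 = 63/7 = 9, a_6 = floor((16 + 14)/9) = 3.
  m_7 = 9*3 - 14 = 13, d_7 = (259 - 13^2)/9 = 90/9 = 10, a_7 = floor((16 + 13)/10) = 2.
  m_8 = 10*2 - 13 = 7, d_8 = (259 - 7^2)/10 = 210/10 = 21, a_8 = floor((16 + 7)/21) = 1.
  m_9 = 21*1 - 7 = 14, d_9 = (259 - 14^2)/21 = 63/21 = 3, a_9 = floor((16 + 14)/3) = 10.
  m_10 = 3*10 - 14 = 16, d_10 = (259 - 16^2)/3 = 3/3 = 1, a_10 = floor((16 + 16)/1) = 32.
  m_11 = 1*32 - 16 = 16, d_11 = (259 - 16^2)/1 = 3/1 = 3: (m_11, d_11) = (m_1, d_1) = (16, 3), so from here the quotients repeat a_1, ..., a_10; the period length is 10.
So sqrt(259) = [16; (10, 1, 2, 3, 4, 3, 2, 1, 10, 32)] with period length k = 10.
k is even, so the fundamental solution of x^2 - 259y^2 = 1 is (p_{k-1}, q_{k-1}) = (p_9, q_9); compute convergents through index 9.
Convergents (p_i = a_i*p_{i-1} + p_{i-2}, q_i = a_i*q_{i-1} + q_{i-2} with p_{-2}=0, p_{-1}=1, q_{-2}=1, q_{-1}=0):
  i=0: a_0=16, p_0 = 16*1 + 0 = 16, q_0 = 16*0 + 1 = 1.
  i=1: a_1=10, p_1 = 10*16 + 1 = 161, q_1 = 10*1 + 0 = 10.
  i=2: a_2=1, p_2 = 1*161 + 16 = 177, q_2 = 1*10 + 1 = 11.
  i=3: a_3=2, p_3 = 2*177 + 161 = 515, q_3 = 2*11 + 10 = 32.
  i=4: a_4=3, p_4 = 3*515 + 177 = 1722, q_4 = 3*32 + 11 = 107.
  i=5: a_5=4, p_5 = 4*1722 + 515 = 7403, q_5 = 4*107 + 32 = 460.
  i=6: a_6=3, p_6 = 3*7403 + 1722 = 23931, q_6 = 3*460 + 107 = 1487.
  i=7: a_7=2, p_7 = 2*23931 + 7403 = 55265, q_7 = 2*1487 + 460 = 3434.
  i=8: a_8=1, p_8 = 1*55265 + 23931 = 79196, q_8 = 1*3434 + 1487 = 4921.
  i=9: a_9=10, p_9 = 10*79196 + 55265 = 847225, q_9 = 10*4921 + 3434 = 52644.
Check: 847225^2 - 259*52644^2 = 717790200625 - 717790200624 = 1, so (x, y) = (847225, 52644) solves the equation, and by the theorem it is the least positive solution.

(x, y) = (847225, 52644)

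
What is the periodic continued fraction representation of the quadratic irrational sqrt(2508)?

Write x_i = (sqrt(2508) + m_i)/d_i with (m_0, d_0) = (0, 1). a_0 = floor(sqrt(2508)) = 50, since 50^2 = 2500 <= 2508 < 2601 = 51^2.
Iterate m_{i+1} = d_i*a_i - m_i, d_{i+1} = (2508 - m_{i+1}^2)/d_i, a_{i+1} = floor((a_0 + m_{i+1})/d_{i+1}):
  m_1 = 1*50 - 0 = 50, d_1 = (2508 - 50^2)/1 = 8/1 = 8, a_1 = floor((50 + 50)/8) = 12.
  m_2 = 8*12 - 50 = 46, d_2 = (2508 - 46^2)/8 = 392/8 = 49, a_2 = floor((50 + 46)/49) = 1.
  m_3 = 49*1 - 46 = 3, d_3 = (2508 - 3^2)/49 = 2499/49 = 51, a_3 = floor((50 + 3)/51) = 1.
  m_4 = 51*1 - 3 = 48, d_4 = (2508 - 48^2)/51 = 204/51 = 4, a_4 = floor((50 + 48)/4) = 24.
  m_5 = 4*24 - 48 = 48, d_5 = (2508 - 48^2)/4 = 204/4 = 51, a_5 = floor((50 + 48)/51) = 1.
  m_6 = 51*1 - 48 = 3, d_6 = (2508 - 3^2)/51 = 2499/51 = 49, a_6 = floor((50 + 3)/49) = 1.
  m_7 = 49*1 - 3 = 46, d_7 = (2508 - 46^2)/49 = 392/49 = 8, a_7 = floor((50 + 46)/8) = 12.
  m_8 = 8*12 - 46 = 50, d_8 = (2508 - 50^2)/8 = 8/8 = 1, a_8 = floor((50 + 50)/1) = 100.
  m_9 = 1*100 - 50 = 50, d_9 = (2508 - 50^2)/1 = 8/1 = 8: (m_9, d_9) = (m_1, d_1) = (50, 8), so from here the quotients repeat a_1, ..., a_8; the period length is 8.
Hence the expansion of sqrt(2508) is a_0 = 50 followed by the repeating block 12, 1, 1, 24, 1, 1, 12, 100 (period 8).

[50; (12, 1, 1, 24, 1, 1, 12, 100)]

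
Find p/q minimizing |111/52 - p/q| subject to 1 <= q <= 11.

15/7

Expand x = 111/52 as a continued fraction with the Euclidean algorithm:
  111 = 2*52 + 7, so a_0 = 2.
  52 = 7*7 + 3, so a_1 = 7.
  7 = 2*3 + 1, so a_2 = 2.
  3 = 3*1 + 0, so a_3 = 3.
so x = [2; 7, 2, 3].
Convergents (p_i = a_i*p_{i-1} + p_{i-2}, q_i = a_i*q_{i-1} + q_{i-2} with p_{-2}=0, p_{-1}=1, q_{-2}=1, q_{-1}=0), until the denominator exceeds 11:
  i=0: a_0=2, p_0 = 2*1 + 0 = 2, q_0 = 2*0 + 1 = 1.
  i=1: a_1=7, p_1 = 7*2 + 1 = 15, q_1 = 7*1 + 0 = 7.
  i=2: a_2=2, p_2 = 2*15 + 2 = 32, q_2 = 2*7 + 1 = 15.
q_2 = 15 > 11, so the last convergent with denominator <= 11 is p_1/q_1 = 15/7.
The closest fraction with denominator <= 11 is either p_1/q_1 or the intermediate fraction (k*p_1 + p_0)/(k*q_1 + q_0) with the largest k >= 1 whose denominator stays <= 11; these approach x as k grows, and every other convergent or intermediate fraction in range is farther away.
Largest k: floor((11 - q_0)/q_1) = floor((11 - 1)/7) = 1.
That gives (1*15 + 2)/(1*7 + 1) = 17/8.
Compare the errors: |x - 15/7| = |111*7 - 15*52|/(52*7) = 3/364, and |x - 17/8| = |111*8 - 17*52|/(52*8) = 4/416.
Cross-multiplying, 3*416 = 1248 < 1456 = 4*364, so 3/364 is smaller: the convergent 15/7 is closer to x than 17/8.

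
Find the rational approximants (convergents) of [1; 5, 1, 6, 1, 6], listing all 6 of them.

Using the convergent recurrence p_i = a_i*p_{i-1} + p_{i-2}, q_i = a_i*q_{i-1} + q_{i-2} with p_{-2}=0, p_{-1}=1, q_{-2}=1, q_{-1}=0:
  i=0: a_0=1, p_0 = 1*1 + 0 = 1, q_0 = 1*0 + 1 = 1.
  i=1: a_1=5, p_1 = 5*1 + 1 = 6, q_1 = 5*1 + 0 = 5.
  i=2: a_2=1, p_2 = 1*6 + 1 = 7, q_2 = 1*5 + 1 = 6.
  i=3: a_3=6, p_3 = 6*7 + 6 = 48, q_3 = 6*6 + 5 = 41.
  i=4: a_4=1, p_4 = 1*48 + 7 = 55, q_4 = 1*41 + 6 = 47.
  i=5: a_5=6, p_5 = 6*55 + 48 = 378, q_5 = 6*47 + 41 = 323.

1/1, 6/5, 7/6, 48/41, 55/47, 378/323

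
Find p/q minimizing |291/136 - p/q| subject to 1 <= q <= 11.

15/7

Expand x = 291/136 as a continued fraction with the Euclidean algorithm:
  291 = 2*136 + 19, so a_0 = 2.
  136 = 7*19 + 3, so a_1 = 7.
  19 = 6*3 + 1, so a_2 = 6.
  3 = 3*1 + 0, so a_3 = 3.
so x = [2; 7, 6, 3].
Convergents (p_i = a_i*p_{i-1} + p_{i-2}, q_i = a_i*q_{i-1} + q_{i-2} with p_{-2}=0, p_{-1}=1, q_{-2}=1, q_{-1}=0), until the denominator exceeds 11:
  i=0: a_0=2, p_0 = 2*1 + 0 = 2, q_0 = 2*0 + 1 = 1.
  i=1: a_1=7, p_1 = 7*2 + 1 = 15, q_1 = 7*1 + 0 = 7.
  i=2: a_2=6, p_2 = 6*15 + 2 = 92, q_2 = 6*7 + 1 = 43.
q_2 = 43 > 11, so the last convergent with denominator <= 11 is p_1/q_1 = 15/7.
The closest fraction with denominator <= 11 is either p_1/q_1 or the intermediate fraction (k*p_1 + p_0)/(k*q_1 + q_0) with the largest k >= 1 whose denominator stays <= 11; these approach x as k grows, and every other convergent or intermediate fraction in range is farther away.
Largest k: floor((11 - q_0)/q_1) = floor((11 - 1)/7) = 1.
That gives (1*15 + 2)/(1*7 + 1) = 17/8.
Compare the errors: |x - 15/7| = |291*7 - 15*136|/(136*7) = 3/952, and |x - 17/8| = |291*8 - 17*136|/(136*8) = 16/1088.
Cross-multiplying, 3*1088 = 3264 < 15232 = 16*952, so 3/952 is smaller: the convergent 15/7 is closer to x than 17/8.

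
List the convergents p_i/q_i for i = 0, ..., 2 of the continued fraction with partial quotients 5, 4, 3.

Using the convergent recurrence p_i = a_i*p_{i-1} + p_{i-2}, q_i = a_i*q_{i-1} + q_{i-2} with p_{-2}=0, p_{-1}=1, q_{-2}=1, q_{-1}=0:
  i=0: a_0=5, p_0 = 5*1 + 0 = 5, q_0 = 5*0 + 1 = 1.
  i=1: a_1=4, p_1 = 4*5 + 1 = 21, q_1 = 4*1 + 0 = 4.
  i=2: a_2=3, p_2 = 3*21 + 5 = 68, q_2 = 3*4 + 1 = 13.

5/1, 21/4, 68/13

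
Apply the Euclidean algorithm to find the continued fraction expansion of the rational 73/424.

[0; 5, 1, 4, 4, 1, 2]

Run the Euclidean algorithm on 73 and 424; the successive quotients are the partial quotients a_0, a_1, ... (each step inverts the fractional part left over by the previous one):
  73 = 0*424 + 73, so a_0 = 0.
  424 = 5*73 + 59, so a_1 = 5.
  73 = 1*59 + 14, so a_2 = 1.
  59 = 4*14 + 3, so a_3 = 4.
  14 = 4*3 + 2, so a_4 = 4.
  3 = 1*2 + 1, so a_5 = 1.
  2 = 2*1 + 0, so a_6 = 2.
The remainder reaches 0 after 7 divisions, so the expansion has 7 partial quotients, read off in order.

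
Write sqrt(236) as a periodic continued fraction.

Write x_i = (sqrt(236) + m_i)/d_i with (m_0, d_0) = (0, 1). a_0 = floor(sqrt(236)) = 15, since 15^2 = 225 <= 236 < 256 = 16^2.
Iterate m_{i+1} = d_i*a_i - m_i, d_{i+1} = (236 - m_{i+1}^2)/d_i, a_{i+1} = floor((a_0 + m_{i+1})/d_{i+1}):
  m_1 = 1*15 - 0 = 15, d_1 = (236 - 15^2)/1 = 11/1 = 11, a_1 = floor((15 + 15)/11) = 2.
  m_2 = 11*2 - 15 = 7, d_2 = (236 - 7^2)/11 = 187/11 = 17, a_2 = floor((15 + 7)/17) = 1.
  m_3 = 17*1 - 7 = 10, d_3 = (236 - 10^2)/17 = 136/17 = 8, a_3 = floor((15 + 10)/8) = 3.
  m_4 = 8*3 - 10 = 14, d_4 = (236 - 14^2)/8 = 40/8 = 5, a_4 = floor((15 + 14)/5) = 5.
  m_5 = 5*5 - 14 = 11, d_5 = (236 - 11^2)/5 = 115/5 = 23, a_5 = floor((15 + 11)/23) = 1.
  m_6 = 23*1 - 11 = 12, d_6 = (236 - 12^2)/23 = 92/23 = 4, a_6 = floor((15 + 12)/4) = 6.
  m_7 = 4*6 - 12 = 12, d_7 = (236 - 12^2)/4 = 92/4 = 23, a_7 = floor((15 + 12)/23) = 1.
  m_8 = 23*1 - 12 = 11, d_8 = (236 - 11^2)/23 = 115/23 = 5, a_8 = floor((15 + 11)/5) = 5.
  m_9 = 5*5 - 11 = 14, d_9 = (236 - 14^2)/5 = 40/5 = 8, a_9 = floor((15 + 14)/8) = 3.
  m_10 = 8*3 - 14 = 10, d_10 = (236 - 10^2)/8 = 136/8 = 17, a_10 = floor((15 + 10)/17) = 1.
  m_11 = 17*1 - 10 = 7, d_11 = (236 - 7^2)/17 = 187/17 = 11, a_11 = floor((15 + 7)/11) = 2.
  m_12 = 11*2 - 7 = 15, d_12 = (236 - 15^2)/11 = 11/11 = 1, a_12 = floor((15 + 15)/1) = 30.
  m_13 = 1*30 - 15 = 15, d_13 = (236 - 15^2)/1 = 11/1 = 11: (m_13, d_13) = (m_1, d_1) = (15, 11), so from here the quotients repeat a_1, ..., a_12; the period length is 12.
Hence the expansion of sqrt(236) is a_0 = 15 followed by the repeating block 2, 1, 3, 5, 1, 6, 1, 5, 3, 1, 2, 30 (period 12).

[15; (2, 1, 3, 5, 1, 6, 1, 5, 3, 1, 2, 30)]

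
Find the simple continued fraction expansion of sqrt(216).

[14; (1, 2, 3, 2, 1, 28)]

Write x_i = (sqrt(216) + m_i)/d_i with (m_0, d_0) = (0, 1). a_0 = floor(sqrt(216)) = 14, since 14^2 = 196 <= 216 < 225 = 15^2.
Iterate m_{i+1} = d_i*a_i - m_i, d_{i+1} = (216 - m_{i+1}^2)/d_i, a_{i+1} = floor((a_0 + m_{i+1})/d_{i+1}):
  m_1 = 1*14 - 0 = 14, d_1 = (216 - 14^2)/1 = 20/1 = 20, a_1 = floor((14 + 14)/20) = 1.
  m_2 = 20*1 - 14 = 6, d_2 = (216 - 6^2)/20 = 180/20 = 9, a_2 = floor((14 + 6)/9) = 2.
  m_3 = 9*2 - 6 = 12, d_3 = (216 - 12^2)/9 = 72/9 = 8, a_3 = floor((14 + 12)/8) = 3.
  m_4 = 8*3 - 12 = 12, d_4 = (216 - 12^2)/8 = 72/8 = 9, a_4 = floor((14 + 12)/9) = 2.
  m_5 = 9*2 - 12 = 6, d_5 = (216 - 6^2)/9 = 180/9 = 20, a_5 = floor((14 + 6)/20) = 1.
  m_6 = 20*1 - 6 = 14, d_6 = (216 - 14^2)/20 = 20/20 = 1, a_6 = floor((14 + 14)/1) = 28.
  m_7 = 1*28 - 14 = 14, d_7 = (216 - 14^2)/1 = 20/1 = 20: (m_7, d_7) = (m_1, d_1) = (14, 20), so from here the quotients repeat a_1, ..., a_6; the period length is 6.
Hence the expansion of sqrt(216) is a_0 = 14 followed by the repeating block 1, 2, 3, 2, 1, 28 (period 6).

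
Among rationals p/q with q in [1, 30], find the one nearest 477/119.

Expand x = 477/119 as a continued fraction with the Euclidean algorithm:
  477 = 4*119 + 1, so a_0 = 4.
  119 = 119*1 + 0, so a_1 = 119.
so x = [4; 119].
Convergents (p_i = a_i*p_{i-1} + p_{i-2}, q_i = a_i*q_{i-1} + q_{i-2} with p_{-2}=0, p_{-1}=1, q_{-2}=1, q_{-1}=0), until the denominator exceeds 30:
  i=0: a_0=4, p_0 = 4*1 + 0 = 4, q_0 = 4*0 + 1 = 1.
  i=1: a_1=119, p_1 = 119*4 + 1 = 477, q_1 = 119*1 + 0 = 119.
q_1 = 119 > 30, so the last convergent with denominator <= 30 is p_0/q_0 = 4/1.
The closest fraction with denominator <= 30 is either p_0/q_0 or the intermediate fraction (k*p_0 + p_{-1})/(k*q_0 + q_{-1}) with the largest k >= 1 whose denominator stays <= 30; these approach x as k grows, and every other convergent or intermediate fraction in range is farther away.
Largest k: floor((30 - q_{-1})/q_0) = floor((30 - 0)/1) = 30 (using the seeds p_{-1} = 1, q_{-1} = 0).
That gives (30*4 + 1)/(30*1 + 0) = 121/30.
Compare the errors: |x - 4/1| = |477*1 - 4*119|/(119*1) = 1/119, and |x - 121/30| = |477*30 - 121*119|/(119*30) = 89/3570.
Cross-multiplying, 1*3570 = 3570 < 10591 = 89*119, so 1/119 is smaller: the convergent 4/1 is closer to x than 121/30.

4/1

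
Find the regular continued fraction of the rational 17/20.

Run the Euclidean algorithm on 17 and 20; the successive quotients are the partial quotients a_0, a_1, ... (each step inverts the fractional part left over by the previous one):
  17 = 0*20 + 17, so a_0 = 0.
  20 = 1*17 + 3, so a_1 = 1.
  17 = 5*3 + 2, so a_2 = 5.
  3 = 1*2 + 1, so a_3 = 1.
  2 = 2*1 + 0, so a_4 = 2.
The remainder reaches 0 after 5 divisions, so the expansion has 5 partial quotients, read off in order.

[0; 1, 5, 1, 2]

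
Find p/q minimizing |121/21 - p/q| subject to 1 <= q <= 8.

Expand x = 121/21 as a continued fraction with the Euclidean algorithm:
  121 = 5*21 + 16, so a_0 = 5.
  21 = 1*16 + 5, so a_1 = 1.
  16 = 3*5 + 1, so a_2 = 3.
  5 = 5*1 + 0, so a_3 = 5.
so x = [5; 1, 3, 5].
Convergents (p_i = a_i*p_{i-1} + p_{i-2}, q_i = a_i*q_{i-1} + q_{i-2} with p_{-2}=0, p_{-1}=1, q_{-2}=1, q_{-1}=0), until the denominator exceeds 8:
  i=0: a_0=5, p_0 = 5*1 + 0 = 5, q_0 = 5*0 + 1 = 1.
  i=1: a_1=1, p_1 = 1*5 + 1 = 6, q_1 = 1*1 + 0 = 1.
  i=2: a_2=3, p_2 = 3*6 + 5 = 23, q_2 = 3*1 + 1 = 4.
  i=3: a_3=5, p_3 = 5*23 + 6 = 121, q_3 = 5*4 + 1 = 21.
q_3 = 21 > 8, so the last convergent with denominator <= 8 is p_2/q_2 = 23/4.
The closest fraction with denominator <= 8 is either p_2/q_2 or the intermediate fraction (k*p_2 + p_1)/(k*q_2 + q_1) with the largest k >= 1 whose denominator stays <= 8; these approach x as k grows, and every other convergent or intermediate fraction in range is farther away.
Largest k: floor((8 - q_1)/q_2) = floor((8 - 1)/4) = 1.
That gives (1*23 + 6)/(1*4 + 1) = 29/5.
Compare the errors: |x - 23/4| = |121*4 - 23*21|/(21*4) = 1/84, and |x - 29/5| = |121*5 - 29*21|/(21*5) = 4/105.
Cross-multiplying, 1*105 = 105 < 336 = 4*84, so 1/84 is smaller: the convergent 23/4 is closer to x than 29/5.

23/4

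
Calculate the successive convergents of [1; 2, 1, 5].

1/1, 3/2, 4/3, 23/17

Using the convergent recurrence p_i = a_i*p_{i-1} + p_{i-2}, q_i = a_i*q_{i-1} + q_{i-2} with p_{-2}=0, p_{-1}=1, q_{-2}=1, q_{-1}=0:
  i=0: a_0=1, p_0 = 1*1 + 0 = 1, q_0 = 1*0 + 1 = 1.
  i=1: a_1=2, p_1 = 2*1 + 1 = 3, q_1 = 2*1 + 0 = 2.
  i=2: a_2=1, p_2 = 1*3 + 1 = 4, q_2 = 1*2 + 1 = 3.
  i=3: a_3=5, p_3 = 5*4 + 3 = 23, q_3 = 5*3 + 2 = 17.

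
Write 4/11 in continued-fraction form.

Run the Euclidean algorithm on 4 and 11; the successive quotients are the partial quotients a_0, a_1, ... (each step inverts the fractional part left over by the previous one):
  4 = 0*11 + 4, so a_0 = 0.
  11 = 2*4 + 3, so a_1 = 2.
  4 = 1*3 + 1, so a_2 = 1.
  3 = 3*1 + 0, so a_3 = 3.
The remainder reaches 0 after 4 divisions, so the expansion has 4 partial quotients, read off in order.

[0; 2, 1, 3]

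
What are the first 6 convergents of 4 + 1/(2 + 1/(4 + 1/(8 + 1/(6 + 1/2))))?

4/1, 9/2, 40/9, 329/74, 2014/453, 4357/980

Using the convergent recurrence p_i = a_i*p_{i-1} + p_{i-2}, q_i = a_i*q_{i-1} + q_{i-2} with p_{-2}=0, p_{-1}=1, q_{-2}=1, q_{-1}=0:
  i=0: a_0=4, p_0 = 4*1 + 0 = 4, q_0 = 4*0 + 1 = 1.
  i=1: a_1=2, p_1 = 2*4 + 1 = 9, q_1 = 2*1 + 0 = 2.
  i=2: a_2=4, p_2 = 4*9 + 4 = 40, q_2 = 4*2 + 1 = 9.
  i=3: a_3=8, p_3 = 8*40 + 9 = 329, q_3 = 8*9 + 2 = 74.
  i=4: a_4=6, p_4 = 6*329 + 40 = 2014, q_4 = 6*74 + 9 = 453.
  i=5: a_5=2, p_5 = 2*2014 + 329 = 4357, q_5 = 2*453 + 74 = 980.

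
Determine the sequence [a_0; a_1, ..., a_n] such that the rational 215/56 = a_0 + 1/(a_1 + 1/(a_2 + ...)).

[3; 1, 5, 4, 2]

Run the Euclidean algorithm on 215 and 56; the successive quotients are the partial quotients a_0, a_1, ... (each step inverts the fractional part left over by the previous one):
  215 = 3*56 + 47, so a_0 = 3.
  56 = 1*47 + 9, so a_1 = 1.
  47 = 5*9 + 2, so a_2 = 5.
  9 = 4*2 + 1, so a_3 = 4.
  2 = 2*1 + 0, so a_4 = 2.
The remainder reaches 0 after 5 divisions, so the expansion has 5 partial quotients, read off in order.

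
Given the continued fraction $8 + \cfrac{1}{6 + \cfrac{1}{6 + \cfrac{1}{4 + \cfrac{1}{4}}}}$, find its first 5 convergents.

8/1, 49/6, 302/37, 1257/154, 5330/653

Using the convergent recurrence p_i = a_i*p_{i-1} + p_{i-2}, q_i = a_i*q_{i-1} + q_{i-2} with p_{-2}=0, p_{-1}=1, q_{-2}=1, q_{-1}=0:
  i=0: a_0=8, p_0 = 8*1 + 0 = 8, q_0 = 8*0 + 1 = 1.
  i=1: a_1=6, p_1 = 6*8 + 1 = 49, q_1 = 6*1 + 0 = 6.
  i=2: a_2=6, p_2 = 6*49 + 8 = 302, q_2 = 6*6 + 1 = 37.
  i=3: a_3=4, p_3 = 4*302 + 49 = 1257, q_3 = 4*37 + 6 = 154.
  i=4: a_4=4, p_4 = 4*1257 + 302 = 5330, q_4 = 4*154 + 37 = 653.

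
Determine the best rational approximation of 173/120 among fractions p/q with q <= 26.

36/25

Expand x = 173/120 as a continued fraction with the Euclidean algorithm:
  173 = 1*120 + 53, so a_0 = 1.
  120 = 2*53 + 14, so a_1 = 2.
  53 = 3*14 + 11, so a_2 = 3.
  14 = 1*11 + 3, so a_3 = 1.
  11 = 3*3 + 2, so a_4 = 3.
  3 = 1*2 + 1, so a_5 = 1.
  2 = 2*1 + 0, so a_6 = 2.
so x = [1; 2, 3, 1, 3, 1, 2].
Convergents (p_i = a_i*p_{i-1} + p_{i-2}, q_i = a_i*q_{i-1} + q_{i-2} with p_{-2}=0, p_{-1}=1, q_{-2}=1, q_{-1}=0), until the denominator exceeds 26:
  i=0: a_0=1, p_0 = 1*1 + 0 = 1, q_0 = 1*0 + 1 = 1.
  i=1: a_1=2, p_1 = 2*1 + 1 = 3, q_1 = 2*1 + 0 = 2.
  i=2: a_2=3, p_2 = 3*3 + 1 = 10, q_2 = 3*2 + 1 = 7.
  i=3: a_3=1, p_3 = 1*10 + 3 = 13, q_3 = 1*7 + 2 = 9.
  i=4: a_4=3, p_4 = 3*13 + 10 = 49, q_4 = 3*9 + 7 = 34.
q_4 = 34 > 26, so the last convergent with denominator <= 26 is p_3/q_3 = 13/9.
The closest fraction with denominator <= 26 is either p_3/q_3 or the intermediate fraction (k*p_3 + p_2)/(k*q_3 + q_2) with the largest k >= 1 whose denominator stays <= 26; these approach x as k grows, and every other convergent or intermediate fraction in range is farther away.
Largest k: floor((26 - q_2)/q_3) = floor((26 - 7)/9) = 2.
That gives (2*13 + 10)/(2*9 + 7) = 36/25.
Compare the errors: |x - 13/9| = |173*9 - 13*120|/(120*9) = 3/1080, and |x - 36/25| = |173*25 - 36*120|/(120*25) = 5/3000.
Cross-multiplying, 5*1080 = 5400 < 9000 = 3*3000, so 5/3000 is smaller: the intermediate fraction 36/25 is closer to x than 13/9.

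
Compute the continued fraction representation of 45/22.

[2; 22]

Run the Euclidean algorithm on 45 and 22; the successive quotients are the partial quotients a_0, a_1, ... (each step inverts the fractional part left over by the previous one):
  45 = 2*22 + 1, so a_0 = 2.
  22 = 22*1 + 0, so a_1 = 22.
The remainder reaches 0 after 2 divisions, so the expansion has 2 partial quotients, read off in order.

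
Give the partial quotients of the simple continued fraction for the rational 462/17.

Run the Euclidean algorithm on 462 and 17; the successive quotients are the partial quotients a_0, a_1, ... (each step inverts the fractional part left over by the previous one):
  462 = 27*17 + 3, so a_0 = 27.
  17 = 5*3 + 2, so a_1 = 5.
  3 = 1*2 + 1, so a_2 = 1.
  2 = 2*1 + 0, so a_3 = 2.
The remainder reaches 0 after 4 divisions, so the expansion has 4 partial quotients, read off in order.

[27; 5, 1, 2]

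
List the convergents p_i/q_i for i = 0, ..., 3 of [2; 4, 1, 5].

2/1, 9/4, 11/5, 64/29

Using the convergent recurrence p_i = a_i*p_{i-1} + p_{i-2}, q_i = a_i*q_{i-1} + q_{i-2} with p_{-2}=0, p_{-1}=1, q_{-2}=1, q_{-1}=0:
  i=0: a_0=2, p_0 = 2*1 + 0 = 2, q_0 = 2*0 + 1 = 1.
  i=1: a_1=4, p_1 = 4*2 + 1 = 9, q_1 = 4*1 + 0 = 4.
  i=2: a_2=1, p_2 = 1*9 + 2 = 11, q_2 = 1*4 + 1 = 5.
  i=3: a_3=5, p_3 = 5*11 + 9 = 64, q_3 = 5*5 + 4 = 29.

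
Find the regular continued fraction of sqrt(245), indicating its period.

Write x_i = (sqrt(245) + m_i)/d_i with (m_0, d_0) = (0, 1). a_0 = floor(sqrt(245)) = 15, since 15^2 = 225 <= 245 < 256 = 16^2.
Iterate m_{i+1} = d_i*a_i - m_i, d_{i+1} = (245 - m_{i+1}^2)/d_i, a_{i+1} = floor((a_0 + m_{i+1})/d_{i+1}):
  m_1 = 1*15 - 0 = 15, d_1 = (245 - 15^2)/1 = 20/1 = 20, a_1 = floor((15 + 15)/20) = 1.
  m_2 = 20*1 - 15 = 5, d_2 = (245 - 5^2)/20 = 220/20 = 11, a_2 = floor((15 + 5)/11) = 1.
  m_3 = 11*1 - 5 = 6, d_3 = (245 - 6^2)/11 = 209/11 = 19, a_3 = floor((15 + 6)/19) = 1.
  m_4 = 19*1 - 6 = 13, d_4 = (245 - 13^2)/19 = 76/19 = 4, a_4 = floor((15 + 13)/4) = 7.
  m_5 = 4*7 - 13 = 15, d_5 = (245 - 15^2)/4 = 20/4 = 5, a_5 = floor((15 + 15)/5) = 6.
  m_6 = 5*6 - 15 = 15, d_6 = (245 - 15^2)/5 = 20/5 = 4, a_6 = floor((15 + 15)/4) = 7.
  m_7 = 4*7 - 15 = 13, d_7 = (245 - 13^2)/4 = 76/4 = 19, a_7 = floor((15 + 13)/19) = 1.
  m_8 = 19*1 - 13 = 6, d_8 = (245 - 6^2)/19 = 209/19 = 11, a_8 = floor((15 + 6)/11) = 1.
  m_9 = 11*1 - 6 = 5, d_9 = (245 - 5^2)/11 = 220/11 = 20, a_9 = floor((15 + 5)/20) = 1.
  m_10 = 20*1 - 5 = 15, d_10 = (245 - 15^2)/20 = 20/20 = 1, a_10 = floor((15 + 15)/1) = 30.
  m_11 = 1*30 - 15 = 15, d_11 = (245 - 15^2)/1 = 20/1 = 20: (m_11, d_11) = (m_1, d_1) = (15, 20), so from here the quotients repeat a_1, ..., a_10; the period length is 10.
Hence the expansion of sqrt(245) is a_0 = 15 followed by the repeating block 1, 1, 1, 7, 6, 7, 1, 1, 1, 30 (period 10).

[15; (1, 1, 1, 7, 6, 7, 1, 1, 1, 30)]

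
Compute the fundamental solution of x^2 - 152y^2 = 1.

(x, y) = (37, 3)

First expand sqrt(152) as a continued fraction. With x_i = (sqrt(152) + m_i)/d_i and (m_0, d_0) = (0, 1): a_0 = floor(sqrt(152)) = 12, since 12^2 = 144 <= 152 < 169 = 13^2.
Iterate m_{i+1} = d_i*a_i - m_i, d_{i+1} = (152 - m_{i+1}^2)/d_i, a_{i+1} = floor((a_0 + m_{i+1})/d_{i+1}):
  m_1 = 1*12 - 0 = 12, d_1 = (152 - 12^2)/1 = 8/1 = 8, a_1 = floor((12 + 12)/8) = 3.
  m_2 = 8*3 - 12 = 12, d_2 = (152 - 12^2)/8 = 8/8 = 1, a_2 = floor((12 + 12)/1) = 24.
  m_3 = 1*24 - 12 = 12, d_3 = (152 - 12^2)/1 = 8/1 = 8: (m_3, d_3) = (m_1, d_1) = (12, 8), so from here the quotients repeat a_1, a_2; the period length is 2.
So sqrt(152) = [12; (3, 24)] with period length k = 2.
k is even, so the fundamental solution of x^2 - 152y^2 = 1 is (p_{k-1}, q_{k-1}) = (p_1, q_1); compute convergents through index 1.
Convergents (p_i = a_i*p_{i-1} + p_{i-2}, q_i = a_i*q_{i-1} + q_{i-2} with p_{-2}=0, p_{-1}=1, q_{-2}=1, q_{-1}=0):
  i=0: a_0=12, p_0 = 12*1 + 0 = 12, q_0 = 12*0 + 1 = 1.
  i=1: a_1=3, p_1 = 3*12 + 1 = 37, q_1 = 3*1 + 0 = 3.
Check: 37^2 - 152*3^2 = 1369 - 1368 = 1, so (x, y) = (37, 3) solves the equation, and by the theorem it is the least positive solution.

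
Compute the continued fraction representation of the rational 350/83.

Run the Euclidean algorithm on 350 and 83; the successive quotients are the partial quotients a_0, a_1, ... (each step inverts the fractional part left over by the previous one):
  350 = 4*83 + 18, so a_0 = 4.
  83 = 4*18 + 11, so a_1 = 4.
  18 = 1*11 + 7, so a_2 = 1.
  11 = 1*7 + 4, so a_3 = 1.
  7 = 1*4 + 3, so a_4 = 1.
  4 = 1*3 + 1, so a_5 = 1.
  3 = 3*1 + 0, so a_6 = 3.
The remainder reaches 0 after 7 divisions, so the expansion has 7 partial quotients, read off in order.

[4; 4, 1, 1, 1, 1, 3]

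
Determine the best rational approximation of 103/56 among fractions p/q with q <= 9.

Expand x = 103/56 as a continued fraction with the Euclidean algorithm:
  103 = 1*56 + 47, so a_0 = 1.
  56 = 1*47 + 9, so a_1 = 1.
  47 = 5*9 + 2, so a_2 = 5.
  9 = 4*2 + 1, so a_3 = 4.
  2 = 2*1 + 0, so a_4 = 2.
so x = [1; 1, 5, 4, 2].
Convergents (p_i = a_i*p_{i-1} + p_{i-2}, q_i = a_i*q_{i-1} + q_{i-2} with p_{-2}=0, p_{-1}=1, q_{-2}=1, q_{-1}=0), until the denominator exceeds 9:
  i=0: a_0=1, p_0 = 1*1 + 0 = 1, q_0 = 1*0 + 1 = 1.
  i=1: a_1=1, p_1 = 1*1 + 1 = 2, q_1 = 1*1 + 0 = 1.
  i=2: a_2=5, p_2 = 5*2 + 1 = 11, q_2 = 5*1 + 1 = 6.
  i=3: a_3=4, p_3 = 4*11 + 2 = 46, q_3 = 4*6 + 1 = 25.
q_3 = 25 > 9, so the last convergent with denominator <= 9 is p_2/q_2 = 11/6.
The closest fraction with denominator <= 9 is either p_2/q_2 or the intermediate fraction (k*p_2 + p_1)/(k*q_2 + q_1) with the largest k >= 1 whose denominator stays <= 9; these approach x as k grows, and every other convergent or intermediate fraction in range is farther away.
Largest k: floor((9 - q_1)/q_2) = floor((9 - 1)/6) = 1.
That gives (1*11 + 2)/(1*6 + 1) = 13/7.
Compare the errors: |x - 11/6| = |103*6 - 11*56|/(56*6) = 2/336, and |x - 13/7| = |103*7 - 13*56|/(56*7) = 7/392.
Cross-multiplying, 2*392 = 784 < 2352 = 7*336, so 2/336 is smaller: the convergent 11/6 is closer to x than 13/7.

11/6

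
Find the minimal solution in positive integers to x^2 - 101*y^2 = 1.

(x, y) = (201, 20)

First expand sqrt(101) as a continued fraction. With x_i = (sqrt(101) + m_i)/d_i and (m_0, d_0) = (0, 1): a_0 = floor(sqrt(101)) = 10, since 10^2 = 100 <= 101 < 121 = 11^2.
Iterate m_{i+1} = d_i*a_i - m_i, d_{i+1} = (101 - m_{i+1}^2)/d_i, a_{i+1} = floor((a_0 + m_{i+1})/d_{i+1}):
  m_1 = 1*10 - 0 = 10, d_1 = (101 - 10^2)/1 = 1/1 = 1, a_1 = floor((10 + 10)/1) = 20.
  m_2 = 1*20 - 10 = 10, d_2 = (101 - 10^2)/1 = 1/1 = 1: (m_2, d_2) = (m_1, d_1) = (10, 1), so from here the quotient a_1 repeats; the period length is 1.
So sqrt(101) = [10; (20)] with period length k = 1.
k is odd, so (p_{k-1}, q_{k-1}) only solves x^2 - 101y^2 = -1 and the fundamental solution of x^2 - 101y^2 = 1 is (p_{2k-1}, q_{2k-1}) = (p_1, q_1); compute convergents through index 1, running through the period twice.
Convergents (p_i = a_i*p_{i-1} + p_{i-2}, q_i = a_i*q_{i-1} + q_{i-2} with p_{-2}=0, p_{-1}=1, q_{-2}=1, q_{-1}=0):
  i=0: a_0=10, p_0 = 10*1 + 0 = 10, q_0 = 10*0 + 1 = 1.
  i=1: a_1=20, p_1 = 20*10 + 1 = 201, q_1 = 20*1 + 0 = 20.
Indeed p_0^2 - 101*q_0^2 = 100 - 101 = -1, not +1.
Check: 201^2 - 101*20^2 = 40401 - 40400 = 1, so (x, y) = (201, 20) solves the equation, and by the theorem it is the least positive solution.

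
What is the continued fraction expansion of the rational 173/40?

Run the Euclidean algorithm on 173 and 40; the successive quotients are the partial quotients a_0, a_1, ... (each step inverts the fractional part left over by the previous one):
  173 = 4*40 + 13, so a_0 = 4.
  40 = 3*13 + 1, so a_1 = 3.
  13 = 13*1 + 0, so a_2 = 13.
The remainder reaches 0 after 3 divisions, so the expansion has 3 partial quotients, read off in order.

[4; 3, 13]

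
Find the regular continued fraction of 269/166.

Run the Euclidean algorithm on 269 and 166; the successive quotients are the partial quotients a_0, a_1, ... (each step inverts the fractional part left over by the previous one):
  269 = 1*166 + 103, so a_0 = 1.
  166 = 1*103 + 63, so a_1 = 1.
  103 = 1*63 + 40, so a_2 = 1.
  63 = 1*40 + 23, so a_3 = 1.
  40 = 1*23 + 17, so a_4 = 1.
  23 = 1*17 + 6, so a_5 = 1.
  17 = 2*6 + 5, so a_6 = 2.
  6 = 1*5 + 1, so a_7 = 1.
  5 = 5*1 + 0, so a_8 = 5.
The remainder reaches 0 after 9 divisions, so the expansion has 9 partial quotients, read off in order.

[1; 1, 1, 1, 1, 1, 2, 1, 5]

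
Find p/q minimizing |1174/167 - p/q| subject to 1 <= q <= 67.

471/67

Expand x = 1174/167 as a continued fraction with the Euclidean algorithm:
  1174 = 7*167 + 5, so a_0 = 7.
  167 = 33*5 + 2, so a_1 = 33.
  5 = 2*2 + 1, so a_2 = 2.
  2 = 2*1 + 0, so a_3 = 2.
so x = [7; 33, 2, 2].
Convergents (p_i = a_i*p_{i-1} + p_{i-2}, q_i = a_i*q_{i-1} + q_{i-2} with p_{-2}=0, p_{-1}=1, q_{-2}=1, q_{-1}=0), until the denominator exceeds 67:
  i=0: a_0=7, p_0 = 7*1 + 0 = 7, q_0 = 7*0 + 1 = 1.
  i=1: a_1=33, p_1 = 33*7 + 1 = 232, q_1 = 33*1 + 0 = 33.
  i=2: a_2=2, p_2 = 2*232 + 7 = 471, q_2 = 2*33 + 1 = 67.
  i=3: a_3=2, p_3 = 2*471 + 232 = 1174, q_3 = 2*67 + 33 = 167.
q_3 = 167 > 67, so the last convergent with denominator <= 67 is p_2/q_2 = 471/67.
The closest fraction with denominator <= 67 is either p_2/q_2 or the intermediate fraction (k*p_2 + p_1)/(k*q_2 + q_1) with the largest k >= 1 whose denominator stays <= 67; these approach x as k grows, and every other convergent or intermediate fraction in range is farther away.
Largest k: floor((67 - q_1)/q_2) = floor((67 - 33)/67) = 0.
Since k = 0, no intermediate fraction beyond p_2/q_2 has denominator <= 67, so the convergent 471/67 is the closest (its error is |1174*67 - 471*167|/(167*67) = 1/11189).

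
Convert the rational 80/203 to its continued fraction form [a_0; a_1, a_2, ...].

Run the Euclidean algorithm on 80 and 203; the successive quotients are the partial quotients a_0, a_1, ... (each step inverts the fractional part left over by the previous one):
  80 = 0*203 + 80, so a_0 = 0.
  203 = 2*80 + 43, so a_1 = 2.
  80 = 1*43 + 37, so a_2 = 1.
  43 = 1*37 + 6, so a_3 = 1.
  37 = 6*6 + 1, so a_4 = 6.
  6 = 6*1 + 0, so a_5 = 6.
The remainder reaches 0 after 6 divisions, so the expansion has 6 partial quotients, read off in order.

[0; 2, 1, 1, 6, 6]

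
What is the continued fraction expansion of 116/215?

Run the Euclidean algorithm on 116 and 215; the successive quotients are the partial quotients a_0, a_1, ... (each step inverts the fractional part left over by the previous one):
  116 = 0*215 + 116, so a_0 = 0.
  215 = 1*116 + 99, so a_1 = 1.
  116 = 1*99 + 17, so a_2 = 1.
  99 = 5*17 + 14, so a_3 = 5.
  17 = 1*14 + 3, so a_4 = 1.
  14 = 4*3 + 2, so a_5 = 4.
  3 = 1*2 + 1, so a_6 = 1.
  2 = 2*1 + 0, so a_7 = 2.
The remainder reaches 0 after 8 divisions, so the expansion has 8 partial quotients, read off in order.

[0; 1, 1, 5, 1, 4, 1, 2]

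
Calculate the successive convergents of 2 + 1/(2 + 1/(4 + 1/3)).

Using the convergent recurrence p_i = a_i*p_{i-1} + p_{i-2}, q_i = a_i*q_{i-1} + q_{i-2} with p_{-2}=0, p_{-1}=1, q_{-2}=1, q_{-1}=0:
  i=0: a_0=2, p_0 = 2*1 + 0 = 2, q_0 = 2*0 + 1 = 1.
  i=1: a_1=2, p_1 = 2*2 + 1 = 5, q_1 = 2*1 + 0 = 2.
  i=2: a_2=4, p_2 = 4*5 + 2 = 22, q_2 = 4*2 + 1 = 9.
  i=3: a_3=3, p_3 = 3*22 + 5 = 71, q_3 = 3*9 + 2 = 29.

2/1, 5/2, 22/9, 71/29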